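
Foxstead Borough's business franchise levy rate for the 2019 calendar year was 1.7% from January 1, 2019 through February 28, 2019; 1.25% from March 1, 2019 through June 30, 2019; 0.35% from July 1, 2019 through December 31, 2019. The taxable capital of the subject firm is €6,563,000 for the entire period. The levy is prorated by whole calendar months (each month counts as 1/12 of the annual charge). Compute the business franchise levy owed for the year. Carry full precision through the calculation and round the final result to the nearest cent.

January 1 – February 28, 2019: 2 months at 1.7% → €6,563,000 × 1.7% × 2/12 = €18,595.1667
March 1 – June 30, 2019: 4 months at 1.25% → €6,563,000 × 1.25% × 4/12 = €27,345.8333
July 1 – December 31, 2019: 6 months at 0.35% → €6,563,000 × 0.35% × 6/12 = €11,485.2500
Total = €57,426.2500

€57,426.25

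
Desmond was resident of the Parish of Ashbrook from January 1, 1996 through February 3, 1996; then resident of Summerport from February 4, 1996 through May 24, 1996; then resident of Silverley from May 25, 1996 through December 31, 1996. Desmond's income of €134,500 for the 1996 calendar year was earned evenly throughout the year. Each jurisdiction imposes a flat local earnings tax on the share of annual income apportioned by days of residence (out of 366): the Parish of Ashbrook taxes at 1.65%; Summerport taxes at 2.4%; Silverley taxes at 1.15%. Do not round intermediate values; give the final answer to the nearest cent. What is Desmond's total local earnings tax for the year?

The Parish of Ashbrook, January 1 – February 3, 1996: 34 days → €134,500 × 1.65% × 34/366 = €206.1598
Summerport, February 4 – May 24, 1996: 111 days → €134,500 × 2.4% × 111/366 = €978.9836
Silverley, May 25 – December 31, 1996: 221 days → €134,500 × 1.15% × 221/366 = €933.9665
Total = €2,119.1100

€2,119.11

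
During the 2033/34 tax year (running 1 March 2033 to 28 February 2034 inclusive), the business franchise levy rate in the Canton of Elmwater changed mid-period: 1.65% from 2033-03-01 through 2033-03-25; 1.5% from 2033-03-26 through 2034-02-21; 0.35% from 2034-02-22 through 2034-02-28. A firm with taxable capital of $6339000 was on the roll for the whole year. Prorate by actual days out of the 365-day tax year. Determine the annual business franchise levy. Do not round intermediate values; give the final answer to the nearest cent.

$94338.21

2033-03-01 to 2033-03-25: 25 days at 1.65% → $6339000 × 1.65% × 25/365 = $7163.9384
2033-03-26 to 2034-02-21: 333 days at 1.5% → $6339000 × 1.5% × 333/365 = $86748.7808
2034-02-22 to 2034-02-28: 7 days at 0.35% → $6339000 × 0.35% × 7/365 = $425.4945
Total = $94338.2137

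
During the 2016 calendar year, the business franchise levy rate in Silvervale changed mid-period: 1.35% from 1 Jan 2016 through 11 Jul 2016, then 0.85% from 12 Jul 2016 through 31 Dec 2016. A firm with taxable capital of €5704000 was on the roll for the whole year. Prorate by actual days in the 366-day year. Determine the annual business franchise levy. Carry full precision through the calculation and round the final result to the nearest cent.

€63523.23

1 Jan – 11 Jul 2016: 193 days at 1.35% → €5704000 × 1.35% × 193/366 = €40605.9344
12 Jul – 31 Dec 2016: 173 days at 0.85% → €5704000 × 0.85% × 173/366 = €22917.3005
Total = €63523.2350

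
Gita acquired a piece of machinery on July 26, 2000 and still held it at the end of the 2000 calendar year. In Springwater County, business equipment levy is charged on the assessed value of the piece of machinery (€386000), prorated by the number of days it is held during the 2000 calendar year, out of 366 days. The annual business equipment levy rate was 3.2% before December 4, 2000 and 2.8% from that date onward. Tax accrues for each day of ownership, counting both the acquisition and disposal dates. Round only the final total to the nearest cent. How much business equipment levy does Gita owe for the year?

July 26 – December 3, 2000: 131 days at 3.2% → €386000 × 3.2% × 131/366 = €4421.0710
December 4 – December 31, 2000: 28 days at 2.8% → €386000 × 2.8% × 28/366 = €826.8415
Total = €5247.9126

€5247.91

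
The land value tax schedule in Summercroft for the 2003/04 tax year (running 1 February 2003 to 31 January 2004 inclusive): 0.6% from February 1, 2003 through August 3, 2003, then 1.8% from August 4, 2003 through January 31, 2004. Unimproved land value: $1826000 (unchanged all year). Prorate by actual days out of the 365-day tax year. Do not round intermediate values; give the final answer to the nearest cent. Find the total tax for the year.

February 1 – August 3, 2003: 184 days at 0.6% → $1826000 × 0.6% × 184/365 = $5523.0247
August 4, 2003 – January 31, 2004: 181 days at 1.8% → $1826000 × 1.8% × 181/365 = $16298.9260
Total = $21821.9507

$21821.95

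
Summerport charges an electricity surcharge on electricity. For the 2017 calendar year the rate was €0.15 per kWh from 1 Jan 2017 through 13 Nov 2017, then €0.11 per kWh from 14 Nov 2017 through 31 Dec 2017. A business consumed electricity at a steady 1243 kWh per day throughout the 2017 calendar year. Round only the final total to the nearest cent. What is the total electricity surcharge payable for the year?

1 Jan – 13 Nov 2017: 317 days × 1243 kWh/day = 394,031 kWh at €0.15/kWh → €59104.65
14 Nov – 31 Dec 2017: 48 days × 1243 kWh/day = 59,664 kWh at €0.11/kWh → €6563.04

€65667.69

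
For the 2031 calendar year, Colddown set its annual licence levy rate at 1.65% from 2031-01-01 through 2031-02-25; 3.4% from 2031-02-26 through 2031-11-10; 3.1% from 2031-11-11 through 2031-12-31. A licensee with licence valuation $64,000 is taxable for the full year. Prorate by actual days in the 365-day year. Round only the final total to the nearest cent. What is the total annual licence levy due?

$1,977.34

2031-01-01 to 2031-02-25: 56 days at 1.65% → $64,000 × 1.65% × 56/365 = $162.0164
2031-02-26 to 2031-11-10: 258 days at 3.4% → $64,000 × 3.4% × 258/365 = $1,538.1041
2031-11-11 to 2031-12-31: 51 days at 3.1% → $64,000 × 3.1% × 51/365 = $277.2164
Total = $1,977.3370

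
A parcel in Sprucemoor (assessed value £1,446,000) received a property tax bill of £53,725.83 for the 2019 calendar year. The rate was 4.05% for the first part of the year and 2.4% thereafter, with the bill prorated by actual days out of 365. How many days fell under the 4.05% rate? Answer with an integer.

Let d = days at the first rate; then 365 − d days at the second rate.
£1,446,000 × [4.05%·d + 2.4%·(365−d)] / 365 = £53,725.83
Solving gives d = 291, so the new rate took effect on 19 October 2019.

291 days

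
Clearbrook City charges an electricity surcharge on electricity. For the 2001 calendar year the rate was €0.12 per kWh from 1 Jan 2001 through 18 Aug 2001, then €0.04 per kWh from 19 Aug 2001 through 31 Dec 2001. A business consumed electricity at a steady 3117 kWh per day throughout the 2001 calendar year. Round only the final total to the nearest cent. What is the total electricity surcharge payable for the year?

1 Jan – 18 Aug 2001: 230 days × 3117 kWh/day = 716,910 kWh at €0.12/kWh → €86029.20
19 Aug – 31 Dec 2001: 135 days × 3117 kWh/day = 420,795 kWh at €0.04/kWh → €16831.80

€102861.00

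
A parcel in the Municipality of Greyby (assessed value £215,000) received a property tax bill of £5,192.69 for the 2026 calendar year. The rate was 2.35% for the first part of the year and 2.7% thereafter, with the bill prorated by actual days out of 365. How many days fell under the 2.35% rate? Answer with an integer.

Let d = days at the first rate; then 365 − d days at the second rate.
£215,000 × [2.35%·d + 2.7%·(365−d)] / 365 = £5,192.69
Solving gives d = 297, so the new rate took effect on 25 October 2026.

297 days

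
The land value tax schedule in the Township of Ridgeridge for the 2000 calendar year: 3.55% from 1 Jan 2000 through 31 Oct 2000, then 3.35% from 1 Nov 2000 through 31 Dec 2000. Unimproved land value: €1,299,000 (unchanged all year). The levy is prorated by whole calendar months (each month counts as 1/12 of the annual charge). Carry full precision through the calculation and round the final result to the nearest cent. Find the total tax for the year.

1 Jan – 31 Oct 2000: 10 months at 3.55% → €1,299,000 × 3.55% × 10/12 = €38,428.7500
1 Nov – 31 Dec 2000: 2 months at 3.35% → €1,299,000 × 3.35% × 2/12 = €7,252.7500
Total = €45,681.5000

€45,681.50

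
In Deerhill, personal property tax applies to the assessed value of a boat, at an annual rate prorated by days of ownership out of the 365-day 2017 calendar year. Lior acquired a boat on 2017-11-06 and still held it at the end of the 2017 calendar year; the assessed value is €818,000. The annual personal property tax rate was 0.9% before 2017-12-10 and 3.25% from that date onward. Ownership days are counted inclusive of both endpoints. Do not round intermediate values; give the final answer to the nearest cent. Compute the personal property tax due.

2017-11-06 to 2017-12-09: 34 days at 0.9% → €818,000 × 0.9% × 34/365 = €685.7753
2017-12-10 to 2017-12-31: 22 days at 3.25% → €818,000 × 3.25% × 22/365 = €1,602.3836
Total = €2,288.1589

€2,288.16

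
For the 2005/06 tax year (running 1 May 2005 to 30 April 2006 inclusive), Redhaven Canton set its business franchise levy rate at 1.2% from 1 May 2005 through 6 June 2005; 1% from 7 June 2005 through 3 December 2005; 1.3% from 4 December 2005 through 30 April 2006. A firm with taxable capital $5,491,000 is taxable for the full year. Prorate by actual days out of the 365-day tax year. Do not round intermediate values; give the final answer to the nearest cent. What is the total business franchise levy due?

1 May – 6 June 2005: 37 days at 1.2% → $5,491,000 × 1.2% × 37/365 = $6,679.4630
7 June – 3 December 2005: 180 days at 1% → $5,491,000 × 1% × 180/365 = $27,078.9041
4 December 2005 – 30 April 2006: 148 days at 1.3% → $5,491,000 × 1.3% × 148/365 = $28,944.3397
Total = $62,702.7068

$62,702.71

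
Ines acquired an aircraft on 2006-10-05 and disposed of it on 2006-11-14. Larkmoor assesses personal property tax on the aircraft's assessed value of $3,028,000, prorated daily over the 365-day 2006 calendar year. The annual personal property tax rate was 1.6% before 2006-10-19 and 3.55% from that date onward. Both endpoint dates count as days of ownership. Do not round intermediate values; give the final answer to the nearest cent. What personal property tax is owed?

$9,809.89

2006-10-05 to 2006-10-18: 14 days at 1.6% → $3,028,000 × 1.6% × 14/365 = $1,858.2795
2006-10-19 to 2006-11-14: 27 days at 3.55% → $3,028,000 × 3.55% × 27/365 = $7,951.6110
Total = $9,809.8904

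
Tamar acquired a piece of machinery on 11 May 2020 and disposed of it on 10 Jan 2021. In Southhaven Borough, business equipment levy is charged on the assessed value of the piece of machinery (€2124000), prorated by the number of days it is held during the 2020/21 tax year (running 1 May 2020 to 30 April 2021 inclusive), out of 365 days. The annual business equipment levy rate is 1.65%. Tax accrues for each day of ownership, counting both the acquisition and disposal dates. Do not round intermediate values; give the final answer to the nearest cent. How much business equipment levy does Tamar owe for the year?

€23524.03

Days held (11 May 2020 – 10 Jan 2021): 245 out of 365
Tax = €2124000 × 1.65% × 245/365 = €23524.0274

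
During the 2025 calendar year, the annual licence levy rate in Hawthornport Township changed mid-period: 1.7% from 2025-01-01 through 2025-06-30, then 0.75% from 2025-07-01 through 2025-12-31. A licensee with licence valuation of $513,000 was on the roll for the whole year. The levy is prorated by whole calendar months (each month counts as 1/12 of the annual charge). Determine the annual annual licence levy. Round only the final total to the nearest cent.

2025-01-01 to 2025-06-30: 6 months at 1.7% → $513,000 × 1.7% × 6/12 = $4,360.5000
2025-07-01 to 2025-12-31: 6 months at 0.75% → $513,000 × 0.75% × 6/12 = $1,923.7500
Total = $6,284.2500

$6,284.25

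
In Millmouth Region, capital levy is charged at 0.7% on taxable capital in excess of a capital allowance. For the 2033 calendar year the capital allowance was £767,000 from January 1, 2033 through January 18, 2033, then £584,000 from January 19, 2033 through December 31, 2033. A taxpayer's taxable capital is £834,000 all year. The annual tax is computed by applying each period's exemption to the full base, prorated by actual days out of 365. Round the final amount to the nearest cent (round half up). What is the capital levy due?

January 1 – January 18, 2033: 18 days, exemption £767,000 → (£834,000 − £767,000) × 0.7% × 18/365 = £23.1288
January 19 – December 31, 2033: 347 days, exemption £584,000 → (£834,000 − £584,000) × 0.7% × 347/365 = £1,663.6986
Total = £1,686.8274

£1,686.83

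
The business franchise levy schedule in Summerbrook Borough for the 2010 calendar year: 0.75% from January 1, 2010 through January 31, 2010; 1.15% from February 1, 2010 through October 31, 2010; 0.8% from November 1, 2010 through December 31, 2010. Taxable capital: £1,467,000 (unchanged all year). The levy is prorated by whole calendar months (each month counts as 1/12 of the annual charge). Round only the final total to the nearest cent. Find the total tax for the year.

£15,525.75

January 1 – January 31, 2010: 1 month at 0.75% → £1,467,000 × 0.75% × 1/12 = £916.8750
February 1 – October 31, 2010: 9 months at 1.15% → £1,467,000 × 1.15% × 9/12 = £12,652.8750
November 1 – December 31, 2010: 2 months at 0.8% → £1,467,000 × 0.8% × 2/12 = £1,956.0000
Total = £15,525.7500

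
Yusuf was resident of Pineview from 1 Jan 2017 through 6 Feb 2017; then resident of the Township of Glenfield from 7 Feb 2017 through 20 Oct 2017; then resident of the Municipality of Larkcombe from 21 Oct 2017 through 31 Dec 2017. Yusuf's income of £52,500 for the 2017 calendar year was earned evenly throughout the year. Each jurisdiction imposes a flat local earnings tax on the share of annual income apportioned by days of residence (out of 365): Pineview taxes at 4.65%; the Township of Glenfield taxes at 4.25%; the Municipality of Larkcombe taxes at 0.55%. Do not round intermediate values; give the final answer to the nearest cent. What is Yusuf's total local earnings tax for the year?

Pineview, 1 Jan – 6 Feb 2017: 37 days → £52,500 × 4.65% × 37/365 = £247.4692
The Township of Glenfield, 7 Feb – 20 Oct 2017: 256 days → £52,500 × 4.25% × 256/365 = £1,564.9315
The Municipality of Larkcombe, 21 Oct – 31 Dec 2017: 72 days → £52,500 × 0.55% × 72/365 = £56.9589
Total = £1,869.3596

£1,869.36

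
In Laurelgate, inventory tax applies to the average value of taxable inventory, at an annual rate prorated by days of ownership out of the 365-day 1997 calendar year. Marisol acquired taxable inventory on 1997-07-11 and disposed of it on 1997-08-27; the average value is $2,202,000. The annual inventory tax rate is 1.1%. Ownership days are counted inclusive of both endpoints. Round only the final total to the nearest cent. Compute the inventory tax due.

Days held (1997-07-11 to 1997-08-27): 48 out of 365
Tax = $2,202,000 × 1.1% × 48/365 = $3,185.3589

$3,185.36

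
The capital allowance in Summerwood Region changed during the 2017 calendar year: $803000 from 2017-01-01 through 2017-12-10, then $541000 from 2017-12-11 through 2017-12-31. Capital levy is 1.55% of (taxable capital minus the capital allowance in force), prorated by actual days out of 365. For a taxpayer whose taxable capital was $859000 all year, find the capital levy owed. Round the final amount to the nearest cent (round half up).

2017-01-01 to 2017-12-10: 344 days, exemption $803000 → ($859000 − $803000) × 1.55% × 344/365 = $818.0603
2017-12-11 to 2017-12-31: 21 days, exemption $541000 → ($859000 − $541000) × 1.55% × 21/365 = $283.5863
Total = $1101.6466

$1101.65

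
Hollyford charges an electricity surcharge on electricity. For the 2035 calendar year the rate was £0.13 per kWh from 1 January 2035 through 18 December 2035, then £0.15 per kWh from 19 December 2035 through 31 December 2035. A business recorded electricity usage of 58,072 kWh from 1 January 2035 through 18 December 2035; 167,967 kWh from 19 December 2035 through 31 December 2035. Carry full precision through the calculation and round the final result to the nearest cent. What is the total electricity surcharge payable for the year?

1 January – 18 December 2035: 58,072 kWh at £0.13/kWh → £7,549.36
19 December – 31 December 2035: 167,967 kWh at £0.15/kWh → £25,195.05

£32,744.41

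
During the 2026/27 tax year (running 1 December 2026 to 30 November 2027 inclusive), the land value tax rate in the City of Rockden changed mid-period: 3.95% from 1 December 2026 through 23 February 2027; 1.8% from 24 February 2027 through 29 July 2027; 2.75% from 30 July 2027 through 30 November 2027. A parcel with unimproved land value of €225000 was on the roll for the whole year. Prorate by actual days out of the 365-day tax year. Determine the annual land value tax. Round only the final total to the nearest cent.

1 December 2026 – 23 February 2027: 85 days at 3.95% → €225000 × 3.95% × 85/365 = €2069.6918
24 February – 29 July 2027: 156 days at 1.8% → €225000 × 1.8% × 156/365 = €1730.9589
30 July – 30 November 2027: 124 days at 2.75% → €225000 × 2.75% × 124/365 = €2102.0548
Total = €5902.7055

€5902.71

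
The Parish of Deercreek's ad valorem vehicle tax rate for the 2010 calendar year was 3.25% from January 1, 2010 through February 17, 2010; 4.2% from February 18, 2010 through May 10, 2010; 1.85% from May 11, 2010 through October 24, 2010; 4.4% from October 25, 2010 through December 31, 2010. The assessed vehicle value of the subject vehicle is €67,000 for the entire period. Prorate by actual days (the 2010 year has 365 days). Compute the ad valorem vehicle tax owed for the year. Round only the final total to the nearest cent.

€2,034.87

January 1 – February 17, 2010: 48 days at 3.25% → €67,000 × 3.25% × 48/365 = €286.3562
February 18 – May 10, 2010: 82 days at 4.2% → €67,000 × 4.2% × 82/365 = €632.1863
May 11 – October 24, 2010: 167 days at 1.85% → €67,000 × 1.85% × 167/365 = €567.1137
October 25 – December 31, 2010: 68 days at 4.4% → €67,000 × 4.4% × 68/365 = €549.2164
Total = €2,034.8726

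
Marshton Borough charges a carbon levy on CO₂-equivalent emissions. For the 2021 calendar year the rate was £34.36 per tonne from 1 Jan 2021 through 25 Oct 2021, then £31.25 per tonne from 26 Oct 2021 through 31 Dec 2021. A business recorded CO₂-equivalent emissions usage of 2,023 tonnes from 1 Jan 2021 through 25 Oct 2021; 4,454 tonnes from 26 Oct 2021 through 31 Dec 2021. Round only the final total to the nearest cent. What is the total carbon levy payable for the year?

£208,697.78

1 Jan – 25 Oct 2021: 2,023 tonnes at £34.36/tonne → £69,510.28
26 Oct – 31 Dec 2021: 4,454 tonnes at £31.25/tonne → £139,187.50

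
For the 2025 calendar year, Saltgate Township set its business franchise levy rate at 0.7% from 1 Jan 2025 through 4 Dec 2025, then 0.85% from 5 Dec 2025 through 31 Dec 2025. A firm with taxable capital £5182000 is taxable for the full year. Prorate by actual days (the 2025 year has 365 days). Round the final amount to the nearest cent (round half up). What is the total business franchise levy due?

1 Jan – 4 Dec 2025: 338 days at 0.7% → £5182000 × 0.7% × 338/365 = £33590.7178
5 Dec – 31 Dec 2025: 27 days at 0.85% → £5182000 × 0.85% × 27/365 = £3258.2712
Total = £36848.9890

£36848.99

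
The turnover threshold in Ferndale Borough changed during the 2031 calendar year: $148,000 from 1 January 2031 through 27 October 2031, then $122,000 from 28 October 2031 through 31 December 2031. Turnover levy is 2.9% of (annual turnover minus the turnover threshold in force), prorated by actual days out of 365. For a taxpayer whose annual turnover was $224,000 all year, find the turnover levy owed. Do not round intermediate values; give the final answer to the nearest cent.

1 January – 27 October 2031: 300 days, exemption $148,000 → ($224,000 − $148,000) × 2.9% × 300/365 = $1,811.5068
28 October – 31 December 2031: 65 days, exemption $122,000 → ($224,000 − $122,000) × 2.9% × 65/365 = $526.7671
Total = $2,338.2740

$2,338.27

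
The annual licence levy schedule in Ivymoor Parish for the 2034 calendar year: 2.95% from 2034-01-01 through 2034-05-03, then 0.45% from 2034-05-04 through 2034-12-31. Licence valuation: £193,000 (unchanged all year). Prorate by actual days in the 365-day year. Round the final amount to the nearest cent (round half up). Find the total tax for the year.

£2,494.46

2034-01-01 to 2034-05-03: 123 days at 2.95% → £193,000 × 2.95% × 123/365 = £1,918.6315
2034-05-04 to 2034-12-31: 242 days at 0.45% → £193,000 × 0.45% × 242/365 = £575.8274
Total = £2,494.4589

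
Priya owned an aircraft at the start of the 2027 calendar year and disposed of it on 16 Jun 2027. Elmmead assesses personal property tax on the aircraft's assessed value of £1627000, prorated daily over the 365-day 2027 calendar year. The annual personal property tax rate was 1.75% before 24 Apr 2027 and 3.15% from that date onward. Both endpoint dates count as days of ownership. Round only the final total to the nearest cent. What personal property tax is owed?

£16397.04

1 Jan – 23 Apr 2027: 113 days at 1.75% → £1627000 × 1.75% × 113/365 = £8814.7740
24 Apr – 16 Jun 2027: 54 days at 3.15% → £1627000 × 3.15% × 54/365 = £7582.2658
Total = £16397.0397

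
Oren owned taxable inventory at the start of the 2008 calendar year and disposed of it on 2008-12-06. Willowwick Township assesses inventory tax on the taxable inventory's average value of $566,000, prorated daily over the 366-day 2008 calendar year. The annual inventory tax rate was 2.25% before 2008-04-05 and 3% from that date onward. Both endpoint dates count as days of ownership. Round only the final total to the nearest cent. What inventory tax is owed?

2008-01-01 to 2008-04-04: 95 days at 2.25% → $566,000 × 2.25% × 95/366 = $3,305.5328
2008-04-05 to 2008-12-06: 246 days at 3% → $566,000 × 3% × 246/366 = $11,412.7869
Total = $14,718.3197

$14,718.32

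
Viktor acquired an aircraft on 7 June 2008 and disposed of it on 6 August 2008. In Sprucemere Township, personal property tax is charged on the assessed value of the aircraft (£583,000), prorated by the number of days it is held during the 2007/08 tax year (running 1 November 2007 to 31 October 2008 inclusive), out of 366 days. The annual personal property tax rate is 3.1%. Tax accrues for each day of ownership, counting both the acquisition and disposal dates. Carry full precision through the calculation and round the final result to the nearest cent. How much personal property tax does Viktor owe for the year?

Days held (7 June – 6 August 2008): 61 out of 366
Tax = £583,000 × 3.1% × 61/366 = £3,012.1667

£3,012.17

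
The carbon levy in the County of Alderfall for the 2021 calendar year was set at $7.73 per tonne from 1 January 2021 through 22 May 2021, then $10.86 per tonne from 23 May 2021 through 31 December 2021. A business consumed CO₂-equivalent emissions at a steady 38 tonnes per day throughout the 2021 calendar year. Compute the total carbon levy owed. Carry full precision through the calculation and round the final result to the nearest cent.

$133,738.72

1 January – 22 May 2021: 142 days × 38 tonnes/day = 5,396 tonnes at $7.73/tonne → $41,711.08
23 May – 31 December 2021: 223 days × 38 tonnes/day = 8,474 tonnes at $10.86/tonne → $92,027.64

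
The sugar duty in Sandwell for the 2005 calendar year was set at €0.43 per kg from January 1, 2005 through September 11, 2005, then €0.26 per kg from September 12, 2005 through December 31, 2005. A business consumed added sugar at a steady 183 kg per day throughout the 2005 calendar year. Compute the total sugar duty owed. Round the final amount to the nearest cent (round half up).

€25,268.64

January 1 – September 11, 2005: 254 days × 183 kg/day = 46,482 kg at €0.43/kg → €19,987.26
September 12 – December 31, 2005: 111 days × 183 kg/day = 20,313 kg at €0.26/kg → €5,281.38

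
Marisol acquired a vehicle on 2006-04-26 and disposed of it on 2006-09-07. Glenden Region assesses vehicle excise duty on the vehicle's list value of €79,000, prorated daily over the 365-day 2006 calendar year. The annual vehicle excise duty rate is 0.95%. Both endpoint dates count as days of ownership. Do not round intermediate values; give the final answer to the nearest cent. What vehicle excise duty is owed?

Days held (2006-04-26 to 2006-09-07): 135 out of 365
Tax = €79,000 × 0.95% × 135/365 = €277.5822

€277.58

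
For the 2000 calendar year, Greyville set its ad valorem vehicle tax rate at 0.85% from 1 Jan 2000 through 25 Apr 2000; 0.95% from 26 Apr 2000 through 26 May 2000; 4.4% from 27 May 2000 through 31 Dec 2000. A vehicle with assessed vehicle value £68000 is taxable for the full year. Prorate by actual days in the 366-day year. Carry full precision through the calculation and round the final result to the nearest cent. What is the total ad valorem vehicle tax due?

1 Jan – 25 Apr 2000: 116 days at 0.85% → £68000 × 0.85% × 116/366 = £183.1913
26 Apr – 26 May 2000: 31 days at 0.95% → £68000 × 0.95% × 31/366 = £54.7158
27 May – 31 Dec 2000: 219 days at 4.4% → £68000 × 4.4% × 219/366 = £1790.2951
Total = £2028.2022

£2028.20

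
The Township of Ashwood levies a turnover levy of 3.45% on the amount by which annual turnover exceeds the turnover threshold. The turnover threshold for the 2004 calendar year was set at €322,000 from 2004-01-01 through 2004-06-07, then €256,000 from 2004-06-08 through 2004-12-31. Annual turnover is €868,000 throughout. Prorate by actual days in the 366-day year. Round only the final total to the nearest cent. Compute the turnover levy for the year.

2004-01-01 to 2004-06-07: 159 days, exemption €322,000 → (€868,000 − €322,000) × 3.45% × 159/366 = €8,183.2869
2004-06-08 to 2004-12-31: 207 days, exemption €256,000 → (€868,000 − €256,000) × 3.45% × 207/366 = €11,941.5246
Total = €20,124.8115

€20,124.81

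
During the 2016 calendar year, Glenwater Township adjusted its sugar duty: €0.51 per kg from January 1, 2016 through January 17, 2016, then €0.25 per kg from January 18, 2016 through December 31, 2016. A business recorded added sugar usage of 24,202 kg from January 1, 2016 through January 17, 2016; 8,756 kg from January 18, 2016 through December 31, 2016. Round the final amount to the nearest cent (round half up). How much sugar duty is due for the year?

€14,532.02

January 1 – January 17, 2016: 24,202 kg at €0.51/kg → €12,343.02
January 18 – December 31, 2016: 8,756 kg at €0.25/kg → €2,189.00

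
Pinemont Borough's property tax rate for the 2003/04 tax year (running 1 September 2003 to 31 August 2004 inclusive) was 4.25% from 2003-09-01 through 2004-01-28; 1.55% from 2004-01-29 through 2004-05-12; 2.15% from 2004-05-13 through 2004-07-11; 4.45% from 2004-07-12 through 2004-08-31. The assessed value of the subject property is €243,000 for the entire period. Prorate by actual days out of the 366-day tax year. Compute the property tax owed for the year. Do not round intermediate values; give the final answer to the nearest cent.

€7,676.41

2003-09-01 to 2004-01-28: 150 days at 4.25% → €243,000 × 4.25% × 150/366 = €4,232.5820
2004-01-29 to 2004-05-12: 105 days at 1.55% → €243,000 × 1.55% × 105/366 = €1,080.5533
2004-05-13 to 2004-07-11: 60 days at 2.15% → €243,000 × 2.15% × 60/366 = €856.4754
2004-07-12 to 2004-08-31: 51 days at 4.45% → €243,000 × 4.45% × 51/366 = €1,506.7992
Total = €7,676.4098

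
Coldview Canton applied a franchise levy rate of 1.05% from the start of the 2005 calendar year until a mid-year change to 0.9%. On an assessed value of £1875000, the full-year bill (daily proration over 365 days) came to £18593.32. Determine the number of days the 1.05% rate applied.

223 days

Let d = days at the first rate; then 365 − d days at the second rate.
£1875000 × [1.05%·d + 0.9%·(365−d)] / 365 = £18593.32
Solving gives d = 223, so the new rate took effect on August 12, 2005.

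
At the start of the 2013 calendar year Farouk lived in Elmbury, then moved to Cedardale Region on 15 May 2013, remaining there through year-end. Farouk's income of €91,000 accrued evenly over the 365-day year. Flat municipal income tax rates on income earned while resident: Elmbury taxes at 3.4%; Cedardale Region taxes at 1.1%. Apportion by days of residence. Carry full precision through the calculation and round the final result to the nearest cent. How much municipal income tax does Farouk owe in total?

€1,769.39

Elmbury, 1 Jan – 14 May 2013: 134 days → €91,000 × 3.4% × 134/365 = €1,135.8795
Cedardale Region, 15 May – 31 Dec 2013: 231 days → €91,000 × 1.1% × 231/365 = €633.5096
Total = €1,769.3890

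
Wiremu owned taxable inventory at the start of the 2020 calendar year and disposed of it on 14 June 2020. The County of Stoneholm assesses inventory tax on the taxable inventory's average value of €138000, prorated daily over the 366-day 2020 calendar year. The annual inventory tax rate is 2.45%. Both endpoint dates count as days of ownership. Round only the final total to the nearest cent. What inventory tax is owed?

Days held (1 January – 14 June 2020): 166 out of 366
Tax = €138000 × 2.45% × 166/366 = €1533.4590

€1533.46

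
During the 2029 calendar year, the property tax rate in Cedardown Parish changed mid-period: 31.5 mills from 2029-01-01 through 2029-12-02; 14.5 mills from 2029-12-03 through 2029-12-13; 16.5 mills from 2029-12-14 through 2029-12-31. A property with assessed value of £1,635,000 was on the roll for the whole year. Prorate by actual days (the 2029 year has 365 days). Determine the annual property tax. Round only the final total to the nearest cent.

£49,455.39

2029-01-01 to 2029-12-02: 336 days at 31.5 mills → £1,635,000 × 3.15% × 336/365 = £47,410.5205
2029-12-03 to 2029-12-13: 11 days at 14.5 mills → £1,635,000 × 1.45% × 11/365 = £714.4726
2029-12-14 to 2029-12-31: 18 days at 16.5 mills → £1,635,000 × 1.65% × 18/365 = £1,330.3973
Total = £49,455.3904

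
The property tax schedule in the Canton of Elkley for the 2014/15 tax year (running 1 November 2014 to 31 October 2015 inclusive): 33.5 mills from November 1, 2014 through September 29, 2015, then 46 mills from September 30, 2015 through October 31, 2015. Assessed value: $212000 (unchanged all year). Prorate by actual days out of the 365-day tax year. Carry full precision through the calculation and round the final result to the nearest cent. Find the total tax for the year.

November 1, 2014 – September 29, 2015: 333 days at 33.5 mills → $212000 × 3.35% × 333/365 = $6479.3589
September 30 – October 31, 2015: 32 days at 46 mills → $212000 × 4.6% × 32/365 = $854.9699
Total = $7334.3288

$7334.33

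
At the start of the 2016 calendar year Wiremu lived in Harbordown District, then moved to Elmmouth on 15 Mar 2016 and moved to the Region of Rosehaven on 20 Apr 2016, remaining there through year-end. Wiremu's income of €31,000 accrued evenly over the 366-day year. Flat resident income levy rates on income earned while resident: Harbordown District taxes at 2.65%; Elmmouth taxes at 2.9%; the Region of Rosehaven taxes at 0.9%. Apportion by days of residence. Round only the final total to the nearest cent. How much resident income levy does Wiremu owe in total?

Harbordown District, 1 Jan – 14 Mar 2016: 74 days → €31,000 × 2.65% × 74/366 = €166.0956
Elmmouth, 15 Mar – 19 Apr 2016: 36 days → €31,000 × 2.9% × 36/366 = €88.4262
The Region of Rosehaven, 20 Apr – 31 Dec 2016: 256 days → €31,000 × 0.9% × 256/366 = €195.1475
Total = €449.6694

€449.67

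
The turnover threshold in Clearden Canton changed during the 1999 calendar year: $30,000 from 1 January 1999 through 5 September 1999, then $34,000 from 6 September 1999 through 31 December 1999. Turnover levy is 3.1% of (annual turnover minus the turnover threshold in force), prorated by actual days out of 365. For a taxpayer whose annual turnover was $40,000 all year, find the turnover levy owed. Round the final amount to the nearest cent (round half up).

$270.25

1 January – 5 September 1999: 248 days, exemption $30,000 → ($40,000 − $30,000) × 3.1% × 248/365 = $210.6301
6 September – 31 December 1999: 117 days, exemption $34,000 → ($40,000 − $34,000) × 3.1% × 117/365 = $59.6219
Total = $270.2521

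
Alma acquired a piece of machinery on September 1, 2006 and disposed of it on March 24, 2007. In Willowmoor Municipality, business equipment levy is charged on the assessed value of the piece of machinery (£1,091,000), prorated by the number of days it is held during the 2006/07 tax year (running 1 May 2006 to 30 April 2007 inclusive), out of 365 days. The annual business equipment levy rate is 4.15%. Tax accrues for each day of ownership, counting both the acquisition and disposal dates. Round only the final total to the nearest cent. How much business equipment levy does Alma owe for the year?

Days held (September 1, 2006 – March 24, 2007): 205 out of 365
Tax = £1,091,000 × 4.15% × 205/365 = £25,429.2671

£25,429.27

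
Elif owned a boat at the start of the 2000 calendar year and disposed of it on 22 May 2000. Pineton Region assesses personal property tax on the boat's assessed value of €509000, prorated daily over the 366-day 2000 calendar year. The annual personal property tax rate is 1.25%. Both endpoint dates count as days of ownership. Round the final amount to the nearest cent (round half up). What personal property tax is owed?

Days held (1 January – 22 May 2000): 143 out of 366
Tax = €509000 × 1.25% × 143/366 = €2485.8948

€2485.89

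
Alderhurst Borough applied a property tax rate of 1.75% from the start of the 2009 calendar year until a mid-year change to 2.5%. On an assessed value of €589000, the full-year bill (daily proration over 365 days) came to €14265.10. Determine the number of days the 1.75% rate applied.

Let d = days at the first rate; then 365 − d days at the second rate.
€589000 × [1.75%·d + 2.5%·(365−d)] / 365 = €14265.10
Solving gives d = 38, so the new rate took effect on February 8, 2009.

38 days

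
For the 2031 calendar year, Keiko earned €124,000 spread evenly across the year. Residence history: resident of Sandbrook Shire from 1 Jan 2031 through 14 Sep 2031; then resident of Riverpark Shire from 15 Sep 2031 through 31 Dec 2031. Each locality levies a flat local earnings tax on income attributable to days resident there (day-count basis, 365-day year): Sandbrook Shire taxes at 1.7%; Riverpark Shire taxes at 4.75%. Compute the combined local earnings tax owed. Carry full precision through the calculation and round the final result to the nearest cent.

€3,227.06

Sandbrook Shire, 1 Jan – 14 Sep 2031: 257 days → €124,000 × 1.7% × 257/365 = €1,484.2630
Riverpark Shire, 15 Sep – 31 Dec 2031: 108 days → €124,000 × 4.75% × 108/365 = €1,742.7945
Total = €3,227.0575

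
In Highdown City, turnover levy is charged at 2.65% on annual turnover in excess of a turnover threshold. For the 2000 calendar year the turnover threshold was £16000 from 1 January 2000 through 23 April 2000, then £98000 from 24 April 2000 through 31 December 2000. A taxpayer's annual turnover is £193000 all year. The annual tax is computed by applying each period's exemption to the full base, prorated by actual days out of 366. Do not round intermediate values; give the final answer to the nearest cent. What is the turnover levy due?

£3194.34

1 January – 23 April 2000: 114 days, exemption £16000 → (£193000 − £16000) × 2.65% × 114/366 = £1460.9754
24 April – 31 December 2000: 252 days, exemption £98000 → (£193000 − £98000) × 2.65% × 252/366 = £1733.3607
Total = £3194.3361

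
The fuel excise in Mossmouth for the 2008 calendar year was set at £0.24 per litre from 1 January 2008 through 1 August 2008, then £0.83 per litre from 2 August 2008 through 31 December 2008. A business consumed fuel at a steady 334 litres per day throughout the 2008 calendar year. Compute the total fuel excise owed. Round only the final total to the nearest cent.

1 January – 1 August 2008: 214 days × 334 litres/day = 71,476 litres at £0.24/litre → £17,154.24
2 August – 31 December 2008: 152 days × 334 litres/day = 50,768 litres at £0.83/litre → £42,137.44

£59,291.68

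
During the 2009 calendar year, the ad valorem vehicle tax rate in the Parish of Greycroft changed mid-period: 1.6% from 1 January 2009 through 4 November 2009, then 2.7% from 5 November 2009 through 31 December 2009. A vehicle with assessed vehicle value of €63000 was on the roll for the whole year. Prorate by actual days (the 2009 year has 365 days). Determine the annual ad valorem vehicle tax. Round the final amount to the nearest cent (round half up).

1 January – 4 November 2009: 308 days at 1.6% → €63000 × 1.6% × 308/365 = €850.5863
5 November – 31 December 2009: 57 days at 2.7% → €63000 × 2.7% × 57/365 = €265.6356
Total = €1116.2219

€1116.22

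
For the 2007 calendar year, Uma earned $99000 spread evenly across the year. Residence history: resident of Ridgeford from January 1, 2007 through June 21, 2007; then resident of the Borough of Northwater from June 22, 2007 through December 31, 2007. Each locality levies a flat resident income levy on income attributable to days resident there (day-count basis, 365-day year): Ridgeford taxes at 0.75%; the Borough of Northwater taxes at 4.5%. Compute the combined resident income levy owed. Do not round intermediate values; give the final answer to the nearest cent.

$2705.55

Ridgeford, January 1 – June 21, 2007: 172 days → $99000 × 0.75% × 172/365 = $349.8904
The Borough of Northwater, June 22 – December 31, 2007: 193 days → $99000 × 4.5% × 193/365 = $2355.6575
Total = $2705.5479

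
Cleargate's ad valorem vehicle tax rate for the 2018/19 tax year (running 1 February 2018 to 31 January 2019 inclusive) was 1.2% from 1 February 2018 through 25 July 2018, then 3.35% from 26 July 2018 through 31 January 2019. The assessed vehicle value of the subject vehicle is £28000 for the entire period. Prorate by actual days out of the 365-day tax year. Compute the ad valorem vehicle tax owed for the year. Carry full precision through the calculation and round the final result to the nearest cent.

£649.37

1 February – 25 July 2018: 175 days at 1.2% → £28000 × 1.2% × 175/365 = £161.0959
26 July 2018 – 31 January 2019: 190 days at 3.35% → £28000 × 3.35% × 190/365 = £488.2740
Total = £649.3699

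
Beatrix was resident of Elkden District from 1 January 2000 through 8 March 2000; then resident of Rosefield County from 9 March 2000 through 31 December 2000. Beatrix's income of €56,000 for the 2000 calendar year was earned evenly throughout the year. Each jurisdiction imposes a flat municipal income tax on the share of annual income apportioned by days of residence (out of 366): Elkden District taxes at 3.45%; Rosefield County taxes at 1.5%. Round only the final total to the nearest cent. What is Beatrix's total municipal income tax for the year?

Elkden District, 1 January – 8 March 2000: 68 days → €56,000 × 3.45% × 68/366 = €358.9508
Rosefield County, 9 March – 31 December 2000: 298 days → €56,000 × 1.5% × 298/366 = €683.9344
Total = €1,042.8852

€1,042.89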